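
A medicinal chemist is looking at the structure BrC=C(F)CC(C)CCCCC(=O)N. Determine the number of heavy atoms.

Every atom symbol written in the SMILES (organic subset) is one heavy atom; implicit H are not written.
Heavy atoms by element → Br:1, C:10, F:1, N:1, O:1.
Total: 14.

14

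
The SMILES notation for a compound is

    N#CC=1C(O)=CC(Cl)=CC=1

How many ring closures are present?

In SMILES, each pair of matching ring-closure digits denotes one ring-closing bond; the number of such bonds equals the number of independent rings.
Ring-closure bonds here: 1.

1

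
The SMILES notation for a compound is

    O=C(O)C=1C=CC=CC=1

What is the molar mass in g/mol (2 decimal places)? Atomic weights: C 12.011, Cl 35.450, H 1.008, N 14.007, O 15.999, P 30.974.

122.12 g/mol

First, the molecular formula is C7H6O2 (counting implicit H from valence).
  C: 7 × 12.011 = 84.077
  H: 6 × 1.008 = 6.048
  O: 2 × 15.999 = 31.998
Sum: 7×12.011 + 6×1.008 + 2×15.999 = 122.123 → 122.12 g/mol.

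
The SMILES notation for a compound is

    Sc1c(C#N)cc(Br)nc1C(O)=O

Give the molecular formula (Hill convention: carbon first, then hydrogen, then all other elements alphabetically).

C7H3BrN2O2S

Walk through each heavy atom and fill implicit hydrogens from standard valence (C 4, N 3, O 2, S 2, halogen 1); for lowercase aromatic atoms, an aromatic c carries 1 H when it has two neighbours and 0 H with three, and aromatic n carries 0 H:
  atom 1: S, bond orders sum to 1 (valence 2) → 1 H
  atom 2: aromatic c, 3 neighbours → 0 H
  atom 3: aromatic c, 3 neighbours → 0 H
  atom 4: C, bond orders sum to 4 (valence 4) → 0 H
  atom 5: N, bond orders sum to 3 (valence 3) → 0 H
  atom 6: aromatic c, 2 neighbours → 1 H
  atom 7: aromatic c, 3 neighbours → 0 H
  atom 8: Br (halogen, monovalent) → 0 H
  atom 9: aromatic n, 2 neighbours → 0 H
  atom 10: aromatic c, 3 neighbours → 0 H
  atom 11: C, bond orders sum to 4 (valence 4) → 0 H
  atom 12: O, bond orders sum to 1 (valence 2) → 1 H
  atom 13: O, bond orders sum to 2 (valence 2) → 0 H
Totals → C:7, H:3, Br:1, N:2, O:2, S:1.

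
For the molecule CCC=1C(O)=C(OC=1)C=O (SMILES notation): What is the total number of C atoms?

7

Count every carbon token in the SMILES (each C, including those in ring-closure positions and inside branches).
Carbon count: 7.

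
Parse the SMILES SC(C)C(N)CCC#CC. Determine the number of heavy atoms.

10

Every atom symbol written in the SMILES (organic subset) is one heavy atom; implicit H are not written.
Heavy atoms by element → C:8, N:1, S:1.
Total: 10.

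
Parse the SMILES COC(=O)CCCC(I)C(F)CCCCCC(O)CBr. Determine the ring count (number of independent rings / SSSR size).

0

In SMILES, each pair of matching ring-closure digits denotes one ring-closing bond; the number of such bonds equals the number of independent rings.
Ring-closure bonds here: 0.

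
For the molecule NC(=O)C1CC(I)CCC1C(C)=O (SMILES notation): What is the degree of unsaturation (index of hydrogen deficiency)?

3

Degree of unsaturation = (number of rings) + (number of π bonds).
Ring closures in the SMILES: 1.
π bonds: 2 double bonds (each 1 DoU) → 2 DoU from unsaturation.
Total DoU = 1 + 2 = 3.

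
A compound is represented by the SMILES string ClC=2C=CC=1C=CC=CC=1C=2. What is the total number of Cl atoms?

Scan the SMILES for Cl atoms (remember two-letter symbols like Cl and Br are single atoms).
Chlorine count: 1.

1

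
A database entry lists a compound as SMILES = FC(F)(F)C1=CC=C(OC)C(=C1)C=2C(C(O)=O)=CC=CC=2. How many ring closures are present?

In SMILES, each pair of matching ring-closure digits denotes one ring-closing bond; the number of such bonds equals the number of independent rings.
Ring-closure bonds here: 2.

2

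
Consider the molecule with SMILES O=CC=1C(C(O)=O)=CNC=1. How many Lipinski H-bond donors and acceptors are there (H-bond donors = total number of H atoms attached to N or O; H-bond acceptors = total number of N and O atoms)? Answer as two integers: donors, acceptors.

Donors: find every N or O and count the H atoms it carries.
  atom 1 (O): bond orders sum to 2 → 0 H
  atom 6 (O): bond orders sum to 1 → 1 H
  atom 7 (O): bond orders sum to 2 → 0 H
  atom 9 (N): bond orders sum to 2 → 1 H
Lipinski HBD = 2.
Acceptors: N atoms = 1, O atoms = 3 → HBA = 4.

2, 4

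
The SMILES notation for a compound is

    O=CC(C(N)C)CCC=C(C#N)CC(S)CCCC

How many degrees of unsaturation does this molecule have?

4

Degree of unsaturation = (number of rings) + (number of π bonds).
Ring closures in the SMILES: 0.
π bonds: 2 double bonds (each 1 DoU), 1 triple bond (each 2 DoU) → 4 DoU from unsaturation.
Total DoU = 0 + 4 = 4.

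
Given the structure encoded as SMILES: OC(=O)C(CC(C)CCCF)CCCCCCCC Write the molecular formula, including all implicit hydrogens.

Walk through each heavy atom and fill implicit hydrogens from standard valence (C 4, N 3, O 2, S 2, halogen 1):
  atom 1: O, bond orders sum to 1 (valence 2) → 1 H
  atom 2: C, bond orders sum to 4 (valence 4) → 0 H
  atom 3: O, bond orders sum to 2 (valence 2) → 0 H
  atom 4: C, bond orders sum to 3 (valence 4) → 1 H
  atom 5: C, bond orders sum to 2 (valence 4) → 2 H
  atom 6: C, bond orders sum to 3 (valence 4) → 1 H
  atom 7: C, bond orders sum to 1 (valence 4) → 3 H
  atom 8: C, bond orders sum to 2 (valence 4) → 2 H
  atom 9: C, bond orders sum to 2 (valence 4) → 2 H
  atom 10: C, bond orders sum to 2 (valence 4) → 2 H
  atom 11: F (halogen, monovalent) → 0 H
  atom 12: C, bond orders sum to 2 (valence 4) → 2 H
  atom 13: C, bond orders sum to 2 (valence 4) → 2 H
  atom 14: C, bond orders sum to 2 (valence 4) → 2 H
  atom 15: C, bond orders sum to 2 (valence 4) → 2 H
  atom 16: C, bond orders sum to 2 (valence 4) → 2 H
  atom 17: C, bond orders sum to 2 (valence 4) → 2 H
  atom 18: C, bond orders sum to 2 (valence 4) → 2 H
  atom 19: C, bond orders sum to 1 (valence 4) → 3 H
Totals → C:16, H:31, F:1, O:2.

C16H31FO2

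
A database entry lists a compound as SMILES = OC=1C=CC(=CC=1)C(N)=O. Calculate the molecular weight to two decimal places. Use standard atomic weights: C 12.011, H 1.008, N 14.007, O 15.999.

137.14 g/mol

First, the molecular formula is C7H7NO2 (counting implicit H from valence).
  C: 7 × 12.011 = 84.077
  H: 7 × 1.008 = 7.056
  N: 1 × 14.007 = 14.007
  O: 2 × 15.999 = 31.998
Sum: 7×12.011 + 7×1.008 + 1×14.007 + 2×15.999 = 137.138 → 137.14 g/mol.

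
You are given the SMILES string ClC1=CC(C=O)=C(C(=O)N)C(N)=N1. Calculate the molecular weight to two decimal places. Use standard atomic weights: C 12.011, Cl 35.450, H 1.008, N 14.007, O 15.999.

199.59 g/mol

First, the molecular formula is C7H6ClN3O2 (counting implicit H from valence).
  C: 7 × 12.011 = 84.077
  Cl: 1 × 35.450 = 35.450
  H: 6 × 1.008 = 6.048
  N: 3 × 14.007 = 42.021
  O: 2 × 15.999 = 31.998
Sum: 7×12.011 + 1×35.450 + 6×1.008 + 3×14.007 + 2×15.999 = 199.594 → 199.59 g/mol.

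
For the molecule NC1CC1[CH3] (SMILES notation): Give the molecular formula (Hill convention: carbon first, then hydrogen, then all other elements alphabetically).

C4H9N

Walk through each heavy atom and fill implicit hydrogens from standard valence (C 4, N 3, O 2, S 2, halogen 1):
  atom 1: N, bond orders sum to 1 (valence 3) → 2 H
  atom 2: C, bond orders sum to 3 (valence 4) → 1 H
  atom 3: C, bond orders sum to 2 (valence 4) → 2 H
  atom 4: C, bond orders sum to 3 (valence 4) → 1 H
  atom 5: C with explicit H count 3
Totals → C:4, H:9, N:1.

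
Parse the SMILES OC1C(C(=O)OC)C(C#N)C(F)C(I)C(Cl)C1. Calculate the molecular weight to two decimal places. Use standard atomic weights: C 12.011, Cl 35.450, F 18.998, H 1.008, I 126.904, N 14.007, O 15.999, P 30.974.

First, the molecular formula is C10H12ClFINO3 (counting implicit H from valence).
  C: 10 × 12.011 = 120.110
  Cl: 1 × 35.450 = 35.450
  F: 1 × 18.998 = 18.998
  H: 12 × 1.008 = 12.096
  I: 1 × 126.904 = 126.904
  N: 1 × 14.007 = 14.007
  O: 3 × 15.999 = 47.997
Sum: 10×12.011 + 1×35.450 + 1×18.998 + 12×1.008 + 1×126.904 + 1×14.007 + 3×15.999 = 375.562 → 375.56 g/mol.

375.56 g/mol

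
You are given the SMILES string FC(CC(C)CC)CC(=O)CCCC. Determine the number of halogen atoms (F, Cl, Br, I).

Halogen atoms appear at heavy-atom position 1 (1×F).
Other groups present: 1 ketone.
Halogen count: 1.

1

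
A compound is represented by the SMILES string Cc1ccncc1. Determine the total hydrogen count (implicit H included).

Walk through each heavy atom and fill implicit hydrogens from standard valence (C 4, N 3, O 2, S 2, halogen 1); for lowercase aromatic atoms, an aromatic c carries 1 H when it has two neighbours and 0 H with three, and aromatic n carries 0 H:
  atom 1: C, bond orders sum to 1 (valence 4) → 3 H
  atom 2: aromatic c, 3 neighbours → 0 H
  atom 3: aromatic c, 2 neighbours → 1 H
  atom 4: aromatic c, 2 neighbours → 1 H
  atom 5: aromatic n, 2 neighbours → 0 H
  atom 6: aromatic c, 2 neighbours → 1 H
  atom 7: aromatic c, 2 neighbours → 1 H
Total hydrogens: 7.

7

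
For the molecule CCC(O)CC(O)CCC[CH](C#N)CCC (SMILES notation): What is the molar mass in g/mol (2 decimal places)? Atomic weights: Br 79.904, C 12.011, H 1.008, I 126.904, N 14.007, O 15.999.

First, the molecular formula is C13H25NO2 (counting implicit H from valence).
  C: 13 × 12.011 = 156.143
  H: 25 × 1.008 = 25.200
  N: 1 × 14.007 = 14.007
  O: 2 × 15.999 = 31.998
Sum: 13×12.011 + 25×1.008 + 1×14.007 + 2×15.999 = 227.348 → 227.35 g/mol.

227.35 g/mol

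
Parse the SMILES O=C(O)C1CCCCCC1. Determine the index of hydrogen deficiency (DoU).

Degree of unsaturation = (number of rings) + (number of π bonds).
Ring closures in the SMILES: 1.
π bonds: 1 double bond (each 1 DoU) → 1 DoU from unsaturation.
Total DoU = 1 + 1 = 2.

2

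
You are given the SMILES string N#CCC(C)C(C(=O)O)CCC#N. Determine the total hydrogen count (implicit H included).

12

Walk through each heavy atom and fill implicit hydrogens from standard valence (C 4, N 3, O 2, S 2, halogen 1):
  atom 1: N, bond orders sum to 3 (valence 3) → 0 H
  atom 2: C, bond orders sum to 4 (valence 4) → 0 H
  atom 3: C, bond orders sum to 2 (valence 4) → 2 H
  atom 4: C, bond orders sum to 3 (valence 4) → 1 H
  atom 5: C, bond orders sum to 1 (valence 4) → 3 H
  atom 6: C, bond orders sum to 3 (valence 4) → 1 H
  atom 7: C, bond orders sum to 4 (valence 4) → 0 H
  atom 8: O, bond orders sum to 2 (valence 2) → 0 H
  atom 9: O, bond orders sum to 1 (valence 2) → 1 H
  atom 10: C, bond orders sum to 2 (valence 4) → 2 H
  atom 11: C, bond orders sum to 2 (valence 4) → 2 H
  atom 12: C, bond orders sum to 4 (valence 4) → 0 H
  atom 13: N, bond orders sum to 3 (valence 3) → 0 H
Total hydrogens: 12.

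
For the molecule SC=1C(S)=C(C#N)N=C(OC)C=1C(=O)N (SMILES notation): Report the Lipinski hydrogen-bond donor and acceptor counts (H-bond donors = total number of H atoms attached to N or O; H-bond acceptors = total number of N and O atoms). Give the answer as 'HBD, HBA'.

2, 5

Donors: find every N or O and count the H atoms it carries.
  atom 7 (N): bond orders sum to 3 → 0 H
  atom 8 (N): bond orders sum to 3 → 0 H
  atom 10 (O): bond orders sum to 2 → 0 H
  atom 14 (O): bond orders sum to 2 → 0 H
  atom 15 (N): bond orders sum to 1 → 2 H
Lipinski HBD = 2.
Acceptors: N atoms = 3, O atoms = 2 → HBA = 5.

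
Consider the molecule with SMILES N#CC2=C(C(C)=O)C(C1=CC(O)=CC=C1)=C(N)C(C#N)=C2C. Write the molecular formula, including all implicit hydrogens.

Walk through each heavy atom and fill implicit hydrogens from standard valence (C 4, N 3, O 2, S 2, halogen 1):
  atom 1: N, bond orders sum to 3 (valence 3) → 0 H
  atom 2: C, bond orders sum to 4 (valence 4) → 0 H
  atom 3: C, bond orders sum to 4 (valence 4) → 0 H
  atom 4: C, bond orders sum to 4 (valence 4) → 0 H
  atom 5: C, bond orders sum to 4 (valence 4) → 0 H
  atom 6: C, bond orders sum to 1 (valence 4) → 3 H
  atom 7: O, bond orders sum to 2 (valence 2) → 0 H
  atom 8: C, bond orders sum to 4 (valence 4) → 0 H
  atom 9: C, bond orders sum to 4 (valence 4) → 0 H
  atom 10: C, bond orders sum to 3 (valence 4) → 1 H
  atom 11: C, bond orders sum to 4 (valence 4) → 0 H
  atom 12: O, bond orders sum to 1 (valence 2) → 1 H
  atom 13: C, bond orders sum to 3 (valence 4) → 1 H
  atom 14: C, bond orders sum to 3 (valence 4) → 1 H
  atom 15: C, bond orders sum to 3 (valence 4) → 1 H
  atom 16: C, bond orders sum to 4 (valence 4) → 0 H
  atom 17: N, bond orders sum to 1 (valence 3) → 2 H
  atom 18: C, bond orders sum to 4 (valence 4) → 0 H
  atom 19: C, bond orders sum to 4 (valence 4) → 0 H
  atom 20: N, bond orders sum to 3 (valence 3) → 0 H
  atom 21: C, bond orders sum to 4 (valence 4) → 0 H
  atom 22: C, bond orders sum to 1 (valence 4) → 3 H
Totals → C:17, H:13, N:3, O:2.
In Hill order: C17H13N3O2.

C17H13N3O2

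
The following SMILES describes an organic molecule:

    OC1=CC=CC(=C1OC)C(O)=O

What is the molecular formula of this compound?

C8H8O4

Walk through each heavy atom and fill implicit hydrogens from standard valence (C 4, N 3, O 2, S 2, halogen 1):
  atom 1: O, bond orders sum to 1 (valence 2) → 1 H
  atom 2: C, bond orders sum to 4 (valence 4) → 0 H
  atom 3: C, bond orders sum to 3 (valence 4) → 1 H
  atom 4: C, bond orders sum to 3 (valence 4) → 1 H
  atom 5: C, bond orders sum to 3 (valence 4) → 1 H
  atom 6: C, bond orders sum to 4 (valence 4) → 0 H
  atom 7: C, bond orders sum to 4 (valence 4) → 0 H
  atom 8: O, bond orders sum to 2 (valence 2) → 0 H
  atom 9: C, bond orders sum to 1 (valence 4) → 3 H
  atom 10: C, bond orders sum to 4 (valence 4) → 0 H
  atom 11: O, bond orders sum to 1 (valence 2) → 1 H
  atom 12: O, bond orders sum to 2 (valence 2) → 0 H
Totals → C:8, H:8, O:4.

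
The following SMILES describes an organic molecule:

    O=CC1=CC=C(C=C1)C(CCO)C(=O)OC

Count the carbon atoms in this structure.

12

Count every carbon token in the SMILES (each C, including those in ring-closure positions and inside branches).
Carbon count: 12.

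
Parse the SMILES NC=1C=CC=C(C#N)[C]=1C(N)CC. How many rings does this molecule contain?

In SMILES, each pair of matching ring-closure digits denotes one ring-closing bond; the number of such bonds equals the number of independent rings.
Ring-closure bonds here: 1.

1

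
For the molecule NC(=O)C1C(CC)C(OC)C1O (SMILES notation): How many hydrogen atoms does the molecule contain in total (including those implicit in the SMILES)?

Walk through each heavy atom and fill implicit hydrogens from standard valence (C 4, N 3, O 2, S 2, halogen 1):
  atom 1: N, bond orders sum to 1 (valence 3) → 2 H
  atom 2: C, bond orders sum to 4 (valence 4) → 0 H
  atom 3: O, bond orders sum to 2 (valence 2) → 0 H
  atom 4: C, bond orders sum to 3 (valence 4) → 1 H
  atom 5: C, bond orders sum to 3 (valence 4) → 1 H
  atom 6: C, bond orders sum to 2 (valence 4) → 2 H
  atom 7: C, bond orders sum to 1 (valence 4) → 3 H
  atom 8: C, bond orders sum to 3 (valence 4) → 1 H
  atom 9: O, bond orders sum to 2 (valence 2) → 0 H
  atom 10: C, bond orders sum to 1 (valence 4) → 3 H
  atom 11: C, bond orders sum to 3 (valence 4) → 1 H
  atom 12: O, bond orders sum to 1 (valence 2) → 1 H
Total hydrogens: 15.

15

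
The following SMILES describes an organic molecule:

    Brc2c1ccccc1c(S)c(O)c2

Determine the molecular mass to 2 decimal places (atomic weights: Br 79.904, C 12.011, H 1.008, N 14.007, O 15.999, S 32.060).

First, the molecular formula is C10H7BrOS (counting implicit H from valence).
  Br: 1 × 79.904 = 79.904
  C: 10 × 12.011 = 120.110
  H: 7 × 1.008 = 7.056
  O: 1 × 15.999 = 15.999
  S: 1 × 32.060 = 32.060
Sum: 1×79.904 + 10×12.011 + 7×1.008 + 1×15.999 + 1×32.060 = 255.129 → 255.13 g/mol.

255.13 g/mol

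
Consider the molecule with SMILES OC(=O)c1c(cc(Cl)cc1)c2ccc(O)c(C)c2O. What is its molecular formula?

C14H11ClO4

Walk through each heavy atom and fill implicit hydrogens from standard valence (C 4, N 3, O 2, S 2, halogen 1); for lowercase aromatic atoms, an aromatic c carries 1 H when it has two neighbours and 0 H with three, and aromatic n carries 0 H:
  atom 1: O, bond orders sum to 1 (valence 2) → 1 H
  atom 2: C, bond orders sum to 4 (valence 4) → 0 H
  atom 3: O, bond orders sum to 2 (valence 2) → 0 H
  atom 4: aromatic c, 3 neighbours → 0 H
  atom 5: aromatic c, 3 neighbours → 0 H
  atom 6: aromatic c, 2 neighbours → 1 H
  atom 7: aromatic c, 3 neighbours → 0 H
  atom 8: Cl (halogen, monovalent) → 0 H
  atom 9: aromatic c, 2 neighbours → 1 H
  atom 10: aromatic c, 2 neighbours → 1 H
  atom 11: aromatic c, 3 neighbours → 0 H
  atom 12: aromatic c, 2 neighbours → 1 H
  atom 13: aromatic c, 2 neighbours → 1 H
  atom 14: aromatic c, 3 neighbours → 0 H
  atom 15: O, bond orders sum to 1 (valence 2) → 1 H
  atom 16: aromatic c, 3 neighbours → 0 H
  atom 17: C, bond orders sum to 1 (valence 4) → 3 H
  atom 18: aromatic c, 3 neighbours → 0 H
  atom 19: O, bond orders sum to 1 (valence 2) → 1 H
Totals → C:14, H:11, Cl:1, O:4.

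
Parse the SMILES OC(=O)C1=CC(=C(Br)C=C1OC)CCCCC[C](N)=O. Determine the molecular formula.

C14H18BrNO4

Walk through each heavy atom and fill implicit hydrogens from standard valence (C 4, N 3, O 2, S 2, halogen 1):
  atom 1: O, bond orders sum to 1 (valence 2) → 1 H
  atom 2: C, bond orders sum to 4 (valence 4) → 0 H
  atom 3: O, bond orders sum to 2 (valence 2) → 0 H
  atom 4: C, bond orders sum to 4 (valence 4) → 0 H
  atom 5: C, bond orders sum to 3 (valence 4) → 1 H
  atom 6: C, bond orders sum to 4 (valence 4) → 0 H
  atom 7: C, bond orders sum to 4 (valence 4) → 0 H
  atom 8: Br (halogen, monovalent) → 0 H
  atom 9: C, bond orders sum to 3 (valence 4) → 1 H
  atom 10: C, bond orders sum to 4 (valence 4) → 0 H
  atom 11: O, bond orders sum to 2 (valence 2) → 0 H
  atom 12: C, bond orders sum to 1 (valence 4) → 3 H
  atom 13: C, bond orders sum to 2 (valence 4) → 2 H
  atom 14: C, bond orders sum to 2 (valence 4) → 2 H
  atom 15: C, bond orders sum to 2 (valence 4) → 2 H
  atom 16: C, bond orders sum to 2 (valence 4) → 2 H
  atom 17: C, bond orders sum to 2 (valence 4) → 2 H
  atom 18: C with explicit H count 0
  atom 19: N, bond orders sum to 1 (valence 3) → 2 H
  atom 20: O, bond orders sum to 2 (valence 2) → 0 H
Totals → C:14, H:18, Br:1, N:1, O:4.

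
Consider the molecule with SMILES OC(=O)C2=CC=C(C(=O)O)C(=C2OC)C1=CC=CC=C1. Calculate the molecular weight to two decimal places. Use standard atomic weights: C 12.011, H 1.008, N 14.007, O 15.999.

First, the molecular formula is C15H12O5 (counting implicit H from valence).
  C: 15 × 12.011 = 180.165
  H: 12 × 1.008 = 12.096
  O: 5 × 15.999 = 79.995
Sum: 15×12.011 + 12×1.008 + 5×15.999 = 272.256 → 272.26 g/mol.

272.26 g/mol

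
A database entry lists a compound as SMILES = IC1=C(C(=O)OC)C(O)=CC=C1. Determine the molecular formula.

Walk through each heavy atom and fill implicit hydrogens from standard valence (C 4, N 3, O 2, S 2, halogen 1):
  atom 1: I (halogen, monovalent) → 0 H
  atom 2: C, bond orders sum to 4 (valence 4) → 0 H
  atom 3: C, bond orders sum to 4 (valence 4) → 0 H
  atom 4: C, bond orders sum to 4 (valence 4) → 0 H
  atom 5: O, bond orders sum to 2 (valence 2) → 0 H
  atom 6: O, bond orders sum to 2 (valence 2) → 0 H
  atom 7: C, bond orders sum to 1 (valence 4) → 3 H
  atom 8: C, bond orders sum to 4 (valence 4) → 0 H
  atom 9: O, bond orders sum to 1 (valence 2) → 1 H
  atom 10: C, bond orders sum to 3 (valence 4) → 1 H
  atom 11: C, bond orders sum to 3 (valence 4) → 1 H
  atom 12: C, bond orders sum to 3 (valence 4) → 1 H
Totals → C:8, H:7, I:1, O:3.

C8H7IO3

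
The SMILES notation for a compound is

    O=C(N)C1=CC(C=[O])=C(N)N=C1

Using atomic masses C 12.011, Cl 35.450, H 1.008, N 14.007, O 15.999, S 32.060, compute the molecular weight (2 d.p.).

First, the molecular formula is C7H7N3O2 (counting implicit H from valence).
  C: 7 × 12.011 = 84.077
  H: 7 × 1.008 = 7.056
  N: 3 × 14.007 = 42.021
  O: 2 × 15.999 = 31.998
Sum: 7×12.011 + 7×1.008 + 3×14.007 + 2×15.999 = 165.152 → 165.15 g/mol.

165.15 g/mol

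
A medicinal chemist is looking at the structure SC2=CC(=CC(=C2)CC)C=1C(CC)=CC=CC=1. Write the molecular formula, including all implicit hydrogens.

Walk through each heavy atom and fill implicit hydrogens from standard valence (C 4, N 3, O 2, S 2, halogen 1):
  atom 1: S, bond orders sum to 1 (valence 2) → 1 H
  atom 2: C, bond orders sum to 4 (valence 4) → 0 H
  atom 3: C, bond orders sum to 3 (valence 4) → 1 H
  atom 4: C, bond orders sum to 4 (valence 4) → 0 H
  atom 5: C, bond orders sum to 3 (valence 4) → 1 H
  atom 6: C, bond orders sum to 4 (valence 4) → 0 H
  atom 7: C, bond orders sum to 3 (valence 4) → 1 H
  atom 8: C, bond orders sum to 2 (valence 4) → 2 H
  atom 9: C, bond orders sum to 1 (valence 4) → 3 H
  atom 10: C, bond orders sum to 4 (valence 4) → 0 H
  atom 11: C, bond orders sum to 4 (valence 4) → 0 H
  atom 12: C, bond orders sum to 2 (valence 4) → 2 H
  atom 13: C, bond orders sum to 1 (valence 4) → 3 H
  atom 14: C, bond orders sum to 3 (valence 4) → 1 H
  atom 15: C, bond orders sum to 3 (valence 4) → 1 H
  atom 16: C, bond orders sum to 3 (valence 4) → 1 H
  atom 17: C, bond orders sum to 3 (valence 4) → 1 H
Totals → C:16, H:18, S:1.

C16H18S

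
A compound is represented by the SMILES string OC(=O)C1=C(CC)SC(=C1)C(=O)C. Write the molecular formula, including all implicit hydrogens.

Walk through each heavy atom and fill implicit hydrogens from standard valence (C 4, N 3, O 2, S 2, halogen 1):
  atom 1: O, bond orders sum to 1 (valence 2) → 1 H
  atom 2: C, bond orders sum to 4 (valence 4) → 0 H
  atom 3: O, bond orders sum to 2 (valence 2) → 0 H
  atom 4: C, bond orders sum to 4 (valence 4) → 0 H
  atom 5: C, bond orders sum to 4 (valence 4) → 0 H
  atom 6: C, bond orders sum to 2 (valence 4) → 2 H
  atom 7: C, bond orders sum to 1 (valence 4) → 3 H
  atom 8: S, bond orders sum to 2 (valence 2) → 0 H
  atom 9: C, bond orders sum to 4 (valence 4) → 0 H
  atom 10: C, bond orders sum to 3 (valence 4) → 1 H
  atom 11: C, bond orders sum to 4 (valence 4) → 0 H
  atom 12: O, bond orders sum to 2 (valence 2) → 0 H
  atom 13: C, bond orders sum to 1 (valence 4) → 3 H
Totals → C:9, H:10, O:3, S:1.
In Hill order: C9H10O3S.

C9H10O3S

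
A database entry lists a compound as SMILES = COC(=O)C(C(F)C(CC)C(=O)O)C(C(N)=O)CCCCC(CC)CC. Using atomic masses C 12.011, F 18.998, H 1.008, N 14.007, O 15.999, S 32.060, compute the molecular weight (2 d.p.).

First, the molecular formula is C19H34FNO5 (counting implicit H from valence).
  C: 19 × 12.011 = 228.209
  F: 1 × 18.998 = 18.998
  H: 34 × 1.008 = 34.272
  N: 1 × 14.007 = 14.007
  O: 5 × 15.999 = 79.995
Sum: 19×12.011 + 1×18.998 + 34×1.008 + 1×14.007 + 5×15.999 = 375.481 → 375.48 g/mol.

375.48 g/mol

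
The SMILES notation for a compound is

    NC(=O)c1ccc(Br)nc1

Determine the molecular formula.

Walk through each heavy atom and fill implicit hydrogens from standard valence (C 4, N 3, O 2, S 2, halogen 1); for lowercase aromatic atoms, an aromatic c carries 1 H when it has two neighbours and 0 H with three, and aromatic n carries 0 H:
  atom 1: N, bond orders sum to 1 (valence 3) → 2 H
  atom 2: C, bond orders sum to 4 (valence 4) → 0 H
  atom 3: O, bond orders sum to 2 (valence 2) → 0 H
  atom 4: aromatic c, 3 neighbours → 0 H
  atom 5: aromatic c, 2 neighbours → 1 H
  atom 6: aromatic c, 2 neighbours → 1 H
  atom 7: aromatic c, 3 neighbours → 0 H
  atom 8: Br (halogen, monovalent) → 0 H
  atom 9: aromatic n, 2 neighbours → 0 H
  atom 10: aromatic c, 2 neighbours → 1 H
Totals → C:6, H:5, Br:1, N:2, O:1.

C6H5BrN2O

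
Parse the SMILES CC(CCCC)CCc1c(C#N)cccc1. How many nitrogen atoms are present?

1

Scan the SMILES for N atoms (remember two-letter symbols like Cl and Br are single atoms).
Nitrogen count: 1.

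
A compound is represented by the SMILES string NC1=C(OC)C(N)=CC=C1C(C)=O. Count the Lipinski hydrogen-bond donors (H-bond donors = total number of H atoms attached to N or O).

Donors: find every N or O and count the H atoms it carries.
  atom 1 (N): bond orders sum to 1 → 2 H
  atom 4 (O): bond orders sum to 2 → 0 H
  atom 7 (N): bond orders sum to 1 → 2 H
  atom 13 (O): bond orders sum to 2 → 0 H
Lipinski HBD = 4.

4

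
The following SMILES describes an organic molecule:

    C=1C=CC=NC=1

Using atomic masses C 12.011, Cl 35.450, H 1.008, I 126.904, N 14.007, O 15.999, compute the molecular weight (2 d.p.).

79.10 g/mol

First, the molecular formula is C5H5N (counting implicit H from valence).
  C: 5 × 12.011 = 60.055
  H: 5 × 1.008 = 5.040
  N: 1 × 14.007 = 14.007
Sum: 5×12.011 + 5×1.008 + 1×14.007 = 79.102 → 79.10 g/mol.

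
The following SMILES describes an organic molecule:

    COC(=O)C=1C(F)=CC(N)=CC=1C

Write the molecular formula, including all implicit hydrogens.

C9H10FNO2

Walk through each heavy atom and fill implicit hydrogens from standard valence (C 4, N 3, O 2, S 2, halogen 1):
  atom 1: C, bond orders sum to 1 (valence 4) → 3 H
  atom 2: O, bond orders sum to 2 (valence 2) → 0 H
  atom 3: C, bond orders sum to 4 (valence 4) → 0 H
  atom 4: O, bond orders sum to 2 (valence 2) → 0 H
  atom 5: C, bond orders sum to 4 (valence 4) → 0 H
  atom 6: C, bond orders sum to 4 (valence 4) → 0 H
  atom 7: F (halogen, monovalent) → 0 H
  atom 8: C, bond orders sum to 3 (valence 4) → 1 H
  atom 9: C, bond orders sum to 4 (valence 4) → 0 H
  atom 10: N, bond orders sum to 1 (valence 3) → 2 H
  atom 11: C, bond orders sum to 3 (valence 4) → 1 H
  atom 12: C, bond orders sum to 4 (valence 4) → 0 H
  atom 13: C, bond orders sum to 1 (valence 4) → 3 H
Totals → C:9, H:10, F:1, N:1, O:2.
In Hill order: C9H10FNO2.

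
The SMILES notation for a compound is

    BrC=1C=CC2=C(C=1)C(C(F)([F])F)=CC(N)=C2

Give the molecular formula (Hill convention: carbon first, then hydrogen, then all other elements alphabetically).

C11H7BrF3N

Walk through each heavy atom and fill implicit hydrogens from standard valence (C 4, N 3, O 2, S 2, halogen 1):
  atom 1: Br (halogen, monovalent) → 0 H
  atom 2: C, bond orders sum to 4 (valence 4) → 0 H
  atom 3: C, bond orders sum to 3 (valence 4) → 1 H
  atom 4: C, bond orders sum to 3 (valence 4) → 1 H
  atom 5: C, bond orders sum to 4 (valence 4) → 0 H
  atom 6: C, bond orders sum to 4 (valence 4) → 0 H
  atom 7: C, bond orders sum to 3 (valence 4) → 1 H
  atom 8: C, bond orders sum to 4 (valence 4) → 0 H
  atom 9: C, bond orders sum to 4 (valence 4) → 0 H
  atom 10: F (halogen, monovalent) → 0 H
  atom 11: F with explicit H count 0
  atom 12: F (halogen, monovalent) → 0 H
  atom 13: C, bond orders sum to 3 (valence 4) → 1 H
  atom 14: C, bond orders sum to 4 (valence 4) → 0 H
  atom 15: N, bond orders sum to 1 (valence 3) → 2 H
  atom 16: C, bond orders sum to 3 (valence 4) → 1 H
Totals → C:11, H:7, Br:1, F:3, N:1.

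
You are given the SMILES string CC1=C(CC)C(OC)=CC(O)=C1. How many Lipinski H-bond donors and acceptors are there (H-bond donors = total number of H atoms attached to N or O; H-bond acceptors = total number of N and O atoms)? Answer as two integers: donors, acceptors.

Donors: find every N or O and count the H atoms it carries.
  atom 7 (O): bond orders sum to 2 → 0 H
  atom 11 (O): bond orders sum to 1 → 1 H
Lipinski HBD = 1.
Acceptors: N atoms = 0, O atoms = 2 → HBA = 2.

1, 2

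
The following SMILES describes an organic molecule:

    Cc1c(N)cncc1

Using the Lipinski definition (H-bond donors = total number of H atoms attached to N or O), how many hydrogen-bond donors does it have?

Donors: find every N or O and count the H atoms it carries.
  atom 4 (N): bond orders sum to 1 → 2 H
  atom 6 (N): bond orders sum to 3 → 0 H
Lipinski HBD = 2.

2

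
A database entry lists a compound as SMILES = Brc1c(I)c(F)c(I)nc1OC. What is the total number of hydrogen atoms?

Walk through each heavy atom and fill implicit hydrogens from standard valence (C 4, N 3, O 2, S 2, halogen 1); for lowercase aromatic atoms, an aromatic c carries 1 H when it has two neighbours and 0 H with three, and aromatic n carries 0 H:
  atom 1: Br (halogen, monovalent) → 0 H
  atom 2: aromatic c, 3 neighbours → 0 H
  atom 3: aromatic c, 3 neighbours → 0 H
  atom 4: I (halogen, monovalent) → 0 H
  atom 5: aromatic c, 3 neighbours → 0 H
  atom 6: F (halogen, monovalent) → 0 H
  atom 7: aromatic c, 3 neighbours → 0 H
  atom 8: I (halogen, monovalent) → 0 H
  atom 9: aromatic n, 2 neighbours → 0 H
  atom 10: aromatic c, 3 neighbours → 0 H
  atom 11: O, bond orders sum to 2 (valence 2) → 0 H
  atom 12: C, bond orders sum to 1 (valence 4) → 3 H
Total hydrogens: 3.

3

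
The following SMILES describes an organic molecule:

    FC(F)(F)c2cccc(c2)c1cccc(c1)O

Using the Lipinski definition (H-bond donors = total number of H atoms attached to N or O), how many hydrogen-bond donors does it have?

1

Donors: find every N or O and count the H atoms it carries.
  atom 17 (O): bond orders sum to 1 → 1 H
Lipinski HBD = 1.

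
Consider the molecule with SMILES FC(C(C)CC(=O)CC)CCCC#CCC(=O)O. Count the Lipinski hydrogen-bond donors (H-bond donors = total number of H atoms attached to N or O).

Donors: find every N or O and count the H atoms it carries.
  atom 7 (O): bond orders sum to 2 → 0 H
  atom 17 (O): bond orders sum to 2 → 0 H
  atom 18 (O): bond orders sum to 1 → 1 H
Lipinski HBD = 1.

1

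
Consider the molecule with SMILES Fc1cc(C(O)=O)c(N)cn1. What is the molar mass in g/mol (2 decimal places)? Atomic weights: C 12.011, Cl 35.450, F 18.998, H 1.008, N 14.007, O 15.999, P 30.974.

First, the molecular formula is C6H5FN2O2 (counting implicit H from valence).
  C: 6 × 12.011 = 72.066
  F: 1 × 18.998 = 18.998
  H: 5 × 1.008 = 5.040
  N: 2 × 14.007 = 28.014
  O: 2 × 15.999 = 31.998
Sum: 6×12.011 + 1×18.998 + 5×1.008 + 2×14.007 + 2×15.999 = 156.116 → 156.12 g/mol.

156.12 g/mol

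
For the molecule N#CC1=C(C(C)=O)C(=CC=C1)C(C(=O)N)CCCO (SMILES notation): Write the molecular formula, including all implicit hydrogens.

C14H16N2O3

Walk through each heavy atom and fill implicit hydrogens from standard valence (C 4, N 3, O 2, S 2, halogen 1):
  atom 1: N, bond orders sum to 3 (valence 3) → 0 H
  atom 2: C, bond orders sum to 4 (valence 4) → 0 H
  atom 3: C, bond orders sum to 4 (valence 4) → 0 H
  atom 4: C, bond orders sum to 4 (valence 4) → 0 H
  atom 5: C, bond orders sum to 4 (valence 4) → 0 H
  atom 6: C, bond orders sum to 1 (valence 4) → 3 H
  atom 7: O, bond orders sum to 2 (valence 2) → 0 H
  atom 8: C, bond orders sum to 4 (valence 4) → 0 H
  atom 9: C, bond orders sum to 3 (valence 4) → 1 H
  atom 10: C, bond orders sum to 3 (valence 4) → 1 H
  atom 11: C, bond orders sum to 3 (valence 4) → 1 H
  atom 12: C, bond orders sum to 3 (valence 4) → 1 H
  atom 13: C, bond orders sum to 4 (valence 4) → 0 H
  atom 14: O, bond orders sum to 2 (valence 2) → 0 H
  atom 15: N, bond orders sum to 1 (valence 3) → 2 H
  atom 16: C, bond orders sum to 2 (valence 4) → 2 H
  atom 17: C, bond orders sum to 2 (valence 4) → 2 H
  atom 18: C, bond orders sum to 2 (valence 4) → 2 H
  atom 19: O, bond orders sum to 1 (valence 2) → 1 H
Totals → C:14, H:16, N:2, O:3.
In Hill order: C14H16N2O3.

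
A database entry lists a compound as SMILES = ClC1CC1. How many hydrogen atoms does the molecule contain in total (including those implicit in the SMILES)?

5

Walk through each heavy atom and fill implicit hydrogens from standard valence (C 4, N 3, O 2, S 2, halogen 1):
  atom 1: Cl (halogen, monovalent) → 0 H
  atom 2: C, bond orders sum to 3 (valence 4) → 1 H
  atom 3: C, bond orders sum to 2 (valence 4) → 2 H
  atom 4: C, bond orders sum to 2 (valence 4) → 2 H
Total hydrogens: 5.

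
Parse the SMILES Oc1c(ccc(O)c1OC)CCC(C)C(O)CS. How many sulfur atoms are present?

Scan the SMILES for S atoms (remember two-letter symbols like Cl and Br are single atoms).
Sulfur count: 1.

1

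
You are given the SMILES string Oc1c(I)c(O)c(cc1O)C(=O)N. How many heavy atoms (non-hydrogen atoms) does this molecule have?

13

Every atom symbol written in the SMILES (organic subset) is one heavy atom; implicit H are not written.
Heavy atoms by element → C:7, I:1, N:1, O:4.
Total: 13.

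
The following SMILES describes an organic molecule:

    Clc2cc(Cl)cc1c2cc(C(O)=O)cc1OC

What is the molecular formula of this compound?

Walk through each heavy atom and fill implicit hydrogens from standard valence (C 4, N 3, O 2, S 2, halogen 1); for lowercase aromatic atoms, an aromatic c carries 1 H when it has two neighbours and 0 H with three, and aromatic n carries 0 H:
  atom 1: Cl (halogen, monovalent) → 0 H
  atom 2: aromatic c, 3 neighbours → 0 H
  atom 3: aromatic c, 2 neighbours → 1 H
  atom 4: aromatic c, 3 neighbours → 0 H
  atom 5: Cl (halogen, monovalent) → 0 H
  atom 6: aromatic c, 2 neighbours → 1 H
  atom 7: aromatic c, 3 neighbours → 0 H
  atom 8: aromatic c, 3 neighbours → 0 H
  atom 9: aromatic c, 2 neighbours → 1 H
  atom 10: aromatic c, 3 neighbours → 0 H
  atom 11: C, bond orders sum to 4 (valence 4) → 0 H
  atom 12: O, bond orders sum to 1 (valence 2) → 1 H
  atom 13: O, bond orders sum to 2 (valence 2) → 0 H
  atom 14: aromatic c, 2 neighbours → 1 H
  atom 15: aromatic c, 3 neighbours → 0 H
  atom 16: O, bond orders sum to 2 (valence 2) → 0 H
  atom 17: C, bond orders sum to 1 (valence 4) → 3 H
Totals → C:12, H:8, Cl:2, O:3.
In Hill order: C12H8Cl2O3.

C12H8Cl2O3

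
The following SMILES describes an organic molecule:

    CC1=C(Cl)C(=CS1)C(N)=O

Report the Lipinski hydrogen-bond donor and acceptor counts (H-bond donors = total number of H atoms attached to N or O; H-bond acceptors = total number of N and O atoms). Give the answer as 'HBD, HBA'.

2, 2

Donors: find every N or O and count the H atoms it carries.
  atom 9 (N): bond orders sum to 1 → 2 H
  atom 10 (O): bond orders sum to 2 → 0 H
Lipinski HBD = 2.
Acceptors: N atoms = 1, O atoms = 1 → HBA = 2.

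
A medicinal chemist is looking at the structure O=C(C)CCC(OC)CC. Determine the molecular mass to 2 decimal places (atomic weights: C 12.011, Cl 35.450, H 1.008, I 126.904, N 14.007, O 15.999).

144.21 g/mol

First, the molecular formula is C8H16O2 (counting implicit H from valence).
  C: 8 × 12.011 = 96.088
  H: 16 × 1.008 = 16.128
  O: 2 × 15.999 = 31.998
Sum: 8×12.011 + 16×1.008 + 2×15.999 = 144.214 → 144.21 g/mol.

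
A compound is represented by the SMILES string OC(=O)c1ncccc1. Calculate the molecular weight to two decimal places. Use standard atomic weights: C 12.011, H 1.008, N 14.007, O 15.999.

123.11 g/mol

First, the molecular formula is C6H5NO2 (counting implicit H from valence).
  C: 6 × 12.011 = 72.066
  H: 5 × 1.008 = 5.040
  N: 1 × 14.007 = 14.007
  O: 2 × 15.999 = 31.998
Sum: 6×12.011 + 5×1.008 + 1×14.007 + 2×15.999 = 123.111 → 123.11 g/mol.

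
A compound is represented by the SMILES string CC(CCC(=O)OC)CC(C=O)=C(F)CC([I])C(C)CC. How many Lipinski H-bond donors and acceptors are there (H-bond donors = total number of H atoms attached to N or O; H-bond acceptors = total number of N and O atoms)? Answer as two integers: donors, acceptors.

0, 3

Donors: find every N or O and count the H atoms it carries.
  atom 6 (O): bond orders sum to 2 → 0 H
  atom 7 (O): bond orders sum to 2 → 0 H
  atom 12 (O): bond orders sum to 2 → 0 H
Lipinski HBD = 0.
Acceptors: N atoms = 0, O atoms = 3 → HBA = 3.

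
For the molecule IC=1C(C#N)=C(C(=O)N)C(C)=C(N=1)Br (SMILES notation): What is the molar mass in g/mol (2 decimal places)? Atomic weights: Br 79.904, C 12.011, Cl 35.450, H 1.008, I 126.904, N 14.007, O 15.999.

First, the molecular formula is C8H5BrIN3O (counting implicit H from valence).
  Br: 1 × 79.904 = 79.904
  C: 8 × 12.011 = 96.088
  H: 5 × 1.008 = 5.040
  I: 1 × 126.904 = 126.904
  N: 3 × 14.007 = 42.021
  O: 1 × 15.999 = 15.999
Sum: 1×79.904 + 8×12.011 + 5×1.008 + 1×126.904 + 3×14.007 + 1×15.999 = 365.956 → 365.96 g/mol.

365.96 g/mol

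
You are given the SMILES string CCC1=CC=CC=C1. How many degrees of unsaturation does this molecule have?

Degree of unsaturation = (number of rings) + (number of π bonds).
Ring closures in the SMILES: 1.
π bonds: 3 double bonds (each 1 DoU) → 3 DoU from unsaturation.
Total DoU = 1 + 3 = 4.

4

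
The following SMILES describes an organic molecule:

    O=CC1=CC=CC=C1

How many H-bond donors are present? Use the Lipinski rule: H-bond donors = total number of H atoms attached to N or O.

Donors: find every N or O and count the H atoms it carries.
  atom 1 (O): bond orders sum to 2 → 0 H
Lipinski HBD = 0.

0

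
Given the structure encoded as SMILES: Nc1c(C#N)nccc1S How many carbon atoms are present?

6

Count every carbon token in the SMILES (each C, including those in ring-closure positions and inside branches).
Carbon count: 6.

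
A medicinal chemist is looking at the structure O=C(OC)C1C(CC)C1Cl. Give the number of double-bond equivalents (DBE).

Molecular formula: C7H11ClO2.
DoU = (2C + 2 + N − H − X) / 2, where X is the halogen count and O/S are ignored.
    = (2·7 + 2 + 0 − 11 − 1) / 2 = 4 / 2 = 2.

2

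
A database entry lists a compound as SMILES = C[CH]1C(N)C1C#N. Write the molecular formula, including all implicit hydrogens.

C5H8N2

Walk through each heavy atom and fill implicit hydrogens from standard valence (C 4, N 3, O 2, S 2, halogen 1):
  atom 1: C, bond orders sum to 1 (valence 4) → 3 H
  atom 2: C with explicit H count 1
  atom 3: C, bond orders sum to 3 (valence 4) → 1 H
  atom 4: N, bond orders sum to 1 (valence 3) → 2 H
  atom 5: C, bond orders sum to 3 (valence 4) → 1 H
  atom 6: C, bond orders sum to 4 (valence 4) → 0 H
  atom 7: N, bond orders sum to 3 (valence 3) → 0 H
Totals → C:5, H:8, N:2.
In Hill order: C5H8N2.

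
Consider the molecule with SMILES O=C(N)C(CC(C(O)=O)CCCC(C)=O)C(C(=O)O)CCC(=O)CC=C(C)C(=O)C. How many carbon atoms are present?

21

Count every carbon token in the SMILES (each C, including those in ring-closure positions and inside branches).
Carbon count: 21.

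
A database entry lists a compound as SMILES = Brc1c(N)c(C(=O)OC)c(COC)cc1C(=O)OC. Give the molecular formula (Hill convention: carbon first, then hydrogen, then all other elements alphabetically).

Walk through each heavy atom and fill implicit hydrogens from standard valence (C 4, N 3, O 2, S 2, halogen 1); for lowercase aromatic atoms, an aromatic c carries 1 H when it has two neighbours and 0 H with three, and aromatic n carries 0 H:
  atom 1: Br (halogen, monovalent) → 0 H
  atom 2: aromatic c, 3 neighbours → 0 H
  atom 3: aromatic c, 3 neighbours → 0 H
  atom 4: N, bond orders sum to 1 (valence 3) → 2 H
  atom 5: aromatic c, 3 neighbours → 0 H
  atom 6: C, bond orders sum to 4 (valence 4) → 0 H
  atom 7: O, bond orders sum to 2 (valence 2) → 0 H
  atom 8: O, bond orders sum to 2 (valence 2) → 0 H
  atom 9: C, bond orders sum to 1 (valence 4) → 3 H
  atom 10: aromatic c, 3 neighbours → 0 H
  atom 11: C, bond orders sum to 2 (valence 4) → 2 H
  atom 12: O, bond orders sum to 2 (valence 2) → 0 H
  atom 13: C, bond orders sum to 1 (valence 4) → 3 H
  atom 14: aromatic c, 2 neighbours → 1 H
  atom 15: aromatic c, 3 neighbours → 0 H
  atom 16: C, bond orders sum to 4 (valence 4) → 0 H
  atom 17: O, bond orders sum to 2 (valence 2) → 0 H
  atom 18: O, bond orders sum to 2 (valence 2) → 0 H
  atom 19: C, bond orders sum to 1 (valence 4) → 3 H
Totals → C:12, H:14, Br:1, N:1, O:5.
In Hill order: C12H14BrNO5.

C12H14BrNO5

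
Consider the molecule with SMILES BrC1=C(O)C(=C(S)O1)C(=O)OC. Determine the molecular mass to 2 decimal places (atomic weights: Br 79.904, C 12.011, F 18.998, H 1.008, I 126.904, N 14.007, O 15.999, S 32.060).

First, the molecular formula is C6H5BrO4S (counting implicit H from valence).
  Br: 1 × 79.904 = 79.904
  C: 6 × 12.011 = 72.066
  H: 5 × 1.008 = 5.040
  O: 4 × 15.999 = 63.996
  S: 1 × 32.060 = 32.060
Sum: 1×79.904 + 6×12.011 + 5×1.008 + 4×15.999 + 1×32.060 = 253.066 → 253.07 g/mol.

253.07 g/mol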